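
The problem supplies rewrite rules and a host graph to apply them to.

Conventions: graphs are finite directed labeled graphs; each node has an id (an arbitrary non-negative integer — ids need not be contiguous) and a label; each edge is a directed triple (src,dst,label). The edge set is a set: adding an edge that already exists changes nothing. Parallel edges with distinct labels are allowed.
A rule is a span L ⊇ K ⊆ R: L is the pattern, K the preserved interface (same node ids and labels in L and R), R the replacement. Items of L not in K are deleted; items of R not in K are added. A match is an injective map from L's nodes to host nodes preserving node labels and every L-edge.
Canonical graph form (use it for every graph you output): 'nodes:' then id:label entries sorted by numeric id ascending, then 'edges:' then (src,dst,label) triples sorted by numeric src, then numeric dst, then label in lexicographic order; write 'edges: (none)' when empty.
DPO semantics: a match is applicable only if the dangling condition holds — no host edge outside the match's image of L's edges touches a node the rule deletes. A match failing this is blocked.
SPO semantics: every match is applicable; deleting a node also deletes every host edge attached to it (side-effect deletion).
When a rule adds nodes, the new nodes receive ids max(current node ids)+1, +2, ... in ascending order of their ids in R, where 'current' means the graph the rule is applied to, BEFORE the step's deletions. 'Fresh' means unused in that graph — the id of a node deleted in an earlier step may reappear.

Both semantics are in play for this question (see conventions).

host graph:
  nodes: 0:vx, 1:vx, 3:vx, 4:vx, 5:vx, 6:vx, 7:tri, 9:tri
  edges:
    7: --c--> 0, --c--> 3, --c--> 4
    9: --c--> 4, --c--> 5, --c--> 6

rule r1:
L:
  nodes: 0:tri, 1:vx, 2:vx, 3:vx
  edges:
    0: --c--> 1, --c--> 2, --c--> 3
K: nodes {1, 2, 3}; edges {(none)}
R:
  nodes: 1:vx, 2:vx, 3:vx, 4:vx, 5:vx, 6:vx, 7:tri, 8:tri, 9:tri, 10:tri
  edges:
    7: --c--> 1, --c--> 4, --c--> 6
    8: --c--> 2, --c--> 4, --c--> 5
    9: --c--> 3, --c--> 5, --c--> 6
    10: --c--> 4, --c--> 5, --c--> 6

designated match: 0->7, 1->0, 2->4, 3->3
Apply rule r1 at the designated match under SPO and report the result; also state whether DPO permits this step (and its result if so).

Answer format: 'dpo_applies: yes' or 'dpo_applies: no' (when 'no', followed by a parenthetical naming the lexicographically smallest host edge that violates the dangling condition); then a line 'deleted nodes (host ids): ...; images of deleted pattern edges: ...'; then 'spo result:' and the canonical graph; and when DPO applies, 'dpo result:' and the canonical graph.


dpo_applies: yes
deleted nodes (host ids): 7; images of deleted pattern edges: (7,0,c); (7,3,c); (7,4,c)
spo result:
nodes: 0:vx, 1:vx, 3:vx, 4:vx, 5:vx, 6:vx, 9:tri, 10:vx, 11:vx, 12:vx, 13:tri, 14:tri, 15:tri, 16:tri
edges: (9,4,c); (9,5,c); (9,6,c); (13,0,c); (13,10,c); (13,12,c); (14,4,c); (14,10,c); (14,11,c); (15,3,c); (15,11,c); (15,12,c); (16,10,c); (16,11,c); (16,12,c)
dpo result:
nodes: 0:vx, 1:vx, 3:vx, 4:vx, 5:vx, 6:vx, 9:tri, 10:vx, 11:vx, 12:vx, 13:tri, 14:tri, 15:tri, 16:tri
edges: (9,4,c); (9,5,c); (9,6,c); (13,0,c); (13,10,c); (13,12,c); (14,4,c); (14,10,c); (14,11,c); (15,3,c); (15,11,c); (15,12,c); (16,10,c); (16,11,c); (16,12,c)


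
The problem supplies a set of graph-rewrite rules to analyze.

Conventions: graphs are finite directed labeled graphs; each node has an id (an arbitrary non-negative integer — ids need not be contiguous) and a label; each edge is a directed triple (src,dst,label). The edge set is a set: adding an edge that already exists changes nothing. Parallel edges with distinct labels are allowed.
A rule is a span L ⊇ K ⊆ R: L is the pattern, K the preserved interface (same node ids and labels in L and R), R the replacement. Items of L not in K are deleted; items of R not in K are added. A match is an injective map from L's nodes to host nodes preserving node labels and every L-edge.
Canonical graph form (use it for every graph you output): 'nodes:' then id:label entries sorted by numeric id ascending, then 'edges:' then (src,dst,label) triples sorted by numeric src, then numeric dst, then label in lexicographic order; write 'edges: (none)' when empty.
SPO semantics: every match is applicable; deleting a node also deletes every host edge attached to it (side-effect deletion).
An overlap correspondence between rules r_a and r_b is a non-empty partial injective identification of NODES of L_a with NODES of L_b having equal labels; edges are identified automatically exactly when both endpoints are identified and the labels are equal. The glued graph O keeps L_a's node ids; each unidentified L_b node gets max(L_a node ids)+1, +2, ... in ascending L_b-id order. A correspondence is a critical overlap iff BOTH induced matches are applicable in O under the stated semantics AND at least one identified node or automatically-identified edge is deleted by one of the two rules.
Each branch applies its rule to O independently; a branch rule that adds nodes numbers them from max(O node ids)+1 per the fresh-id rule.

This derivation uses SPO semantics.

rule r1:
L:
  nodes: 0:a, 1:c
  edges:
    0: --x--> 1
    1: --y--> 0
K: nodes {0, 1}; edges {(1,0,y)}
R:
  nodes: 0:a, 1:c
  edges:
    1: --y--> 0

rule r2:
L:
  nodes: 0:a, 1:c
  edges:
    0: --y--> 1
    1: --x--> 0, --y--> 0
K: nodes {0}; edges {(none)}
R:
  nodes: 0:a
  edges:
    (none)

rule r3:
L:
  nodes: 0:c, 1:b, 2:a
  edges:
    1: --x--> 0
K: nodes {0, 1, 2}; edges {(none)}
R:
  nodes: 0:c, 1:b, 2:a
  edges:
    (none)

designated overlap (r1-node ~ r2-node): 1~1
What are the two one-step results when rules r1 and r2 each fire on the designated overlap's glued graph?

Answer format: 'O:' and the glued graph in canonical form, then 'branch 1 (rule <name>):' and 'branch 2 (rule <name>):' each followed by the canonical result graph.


O:
nodes: 0:a, 1:c, 2:a
edges: (0,1,x); (1,0,y); (1,2,x); (1,2,y); (2,1,y)
branch 1 (rule r1):
nodes: 0:a, 1:c, 2:a
edges: (1,0,y); (1,2,x); (1,2,y); (2,1,y)
branch 2 (rule r2):
nodes: 0:a, 2:a
edges: (none)


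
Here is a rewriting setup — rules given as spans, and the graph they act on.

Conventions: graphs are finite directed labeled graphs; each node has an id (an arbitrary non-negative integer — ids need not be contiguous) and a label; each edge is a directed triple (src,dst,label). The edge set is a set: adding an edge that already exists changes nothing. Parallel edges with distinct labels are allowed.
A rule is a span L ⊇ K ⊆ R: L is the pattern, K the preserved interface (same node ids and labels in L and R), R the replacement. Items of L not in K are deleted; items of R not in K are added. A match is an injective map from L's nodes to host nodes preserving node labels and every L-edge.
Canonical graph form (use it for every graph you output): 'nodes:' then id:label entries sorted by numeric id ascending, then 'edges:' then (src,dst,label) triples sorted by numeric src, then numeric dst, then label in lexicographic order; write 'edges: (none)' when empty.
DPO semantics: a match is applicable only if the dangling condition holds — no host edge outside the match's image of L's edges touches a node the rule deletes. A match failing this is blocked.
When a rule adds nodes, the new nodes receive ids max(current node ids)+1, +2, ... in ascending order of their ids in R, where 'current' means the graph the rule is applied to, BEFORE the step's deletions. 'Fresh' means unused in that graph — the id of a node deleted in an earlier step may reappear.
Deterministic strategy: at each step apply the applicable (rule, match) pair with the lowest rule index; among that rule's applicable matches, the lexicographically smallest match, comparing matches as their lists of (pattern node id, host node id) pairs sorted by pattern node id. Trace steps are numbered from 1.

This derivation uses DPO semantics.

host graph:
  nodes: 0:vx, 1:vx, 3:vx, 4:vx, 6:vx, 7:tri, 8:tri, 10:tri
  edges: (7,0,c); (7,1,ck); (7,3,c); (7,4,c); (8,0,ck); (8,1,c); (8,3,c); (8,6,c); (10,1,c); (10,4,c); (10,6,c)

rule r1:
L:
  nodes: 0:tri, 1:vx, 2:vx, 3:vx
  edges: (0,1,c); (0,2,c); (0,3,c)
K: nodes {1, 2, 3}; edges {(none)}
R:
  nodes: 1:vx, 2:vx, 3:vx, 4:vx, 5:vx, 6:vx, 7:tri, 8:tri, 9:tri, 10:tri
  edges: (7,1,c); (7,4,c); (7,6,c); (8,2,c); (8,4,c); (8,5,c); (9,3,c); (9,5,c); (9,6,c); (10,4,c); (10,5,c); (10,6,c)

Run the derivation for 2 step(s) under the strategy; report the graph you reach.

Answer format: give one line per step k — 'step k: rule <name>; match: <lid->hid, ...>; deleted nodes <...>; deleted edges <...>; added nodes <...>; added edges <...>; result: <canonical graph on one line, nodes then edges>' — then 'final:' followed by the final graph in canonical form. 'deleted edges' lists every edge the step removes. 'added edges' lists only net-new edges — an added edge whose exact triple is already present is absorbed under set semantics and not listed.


step 1: rule r1; match: 0->10, 1->1, 2->4, 3->6; deleted nodes 10; deleted edges (10,1,c); (10,4,c); (10,6,c); added nodes 11, 12, 13, 14, 15, 16, 17; added edges (14,1,c); (14,11,c); (14,13,c); (15,4,c); (15,11,c); (15,12,c); (16,6,c); (16,12,c); (16,13,c); (17,11,c); (17,12,c); (17,13,c); result: nodes: 0:vx, 1:vx, 3:vx, 4:vx, 6:vx, 7:tri, 8:tri, 11:vx, 12:vx, 13:vx, 14:tri, 15:tri, 16:tri, 17:tri edges: (7,0,c); (7,1,ck); (7,3,c); (7,4,c); (8,0,ck); (8,1,c); (8,3,c); (8,6,c); (14,1,c); (14,11,c); (14,13,c); (15,4,c); (15,11,c); (15,12,c); (16,6,c); (16,12,c); (16,13,c); (17,11,c); (17,12,c); (17,13,c)
step 2: rule r1; match: 0->14, 1->1, 2->11, 3->13; deleted nodes 14; deleted edges (14,1,c); (14,11,c); (14,13,c); added nodes 18, 19, 20, 21, 22, 23, 24; added edges (21,1,c); (21,18,c); (21,20,c); (22,11,c); (22,18,c); (22,19,c); (23,13,c); (23,19,c); (23,20,c); (24,18,c); (24,19,c); (24,20,c); result: nodes: 0:vx, 1:vx, 3:vx, 4:vx, 6:vx, 7:tri, 8:tri, 11:vx, 12:vx, 13:vx, 15:tri, 16:tri, 17:tri, 18:vx, 19:vx, 20:vx, 21:tri, 22:tri, 23:tri, 24:tri edges: (7,0,c); (7,1,ck); (7,3,c); (7,4,c); (8,0,ck); (8,1,c); (8,3,c); (8,6,c); (15,4,c); (15,11,c); (15,12,c); (16,6,c); (16,12,c); (16,13,c); (17,11,c); (17,12,c); (17,13,c); (21,1,c); (21,18,c); (21,20,c); (22,11,c); (22,18,c); (22,19,c); (23,13,c); (23,19,c); (23,20,c); (24,18,c); (24,19,c); (24,20,c)
final:
nodes: 0:vx, 1:vx, 3:vx, 4:vx, 6:vx, 7:tri, 8:tri, 11:vx, 12:vx, 13:vx, 15:tri, 16:tri, 17:tri, 18:vx, 19:vx, 20:vx, 21:tri, 22:tri, 23:tri, 24:tri
edges: (7,0,c); (7,1,ck); (7,3,c); (7,4,c); (8,0,ck); (8,1,c); (8,3,c); (8,6,c); (15,4,c); (15,11,c); (15,12,c); (16,6,c); (16,12,c); (16,13,c); (17,11,c); (17,12,c); (17,13,c); (21,1,c); (21,18,c); (21,20,c); (22,11,c); (22,18,c); (22,19,c); (23,13,c); (23,19,c); (23,20,c); (24,18,c); (24,19,c); (24,20,c)


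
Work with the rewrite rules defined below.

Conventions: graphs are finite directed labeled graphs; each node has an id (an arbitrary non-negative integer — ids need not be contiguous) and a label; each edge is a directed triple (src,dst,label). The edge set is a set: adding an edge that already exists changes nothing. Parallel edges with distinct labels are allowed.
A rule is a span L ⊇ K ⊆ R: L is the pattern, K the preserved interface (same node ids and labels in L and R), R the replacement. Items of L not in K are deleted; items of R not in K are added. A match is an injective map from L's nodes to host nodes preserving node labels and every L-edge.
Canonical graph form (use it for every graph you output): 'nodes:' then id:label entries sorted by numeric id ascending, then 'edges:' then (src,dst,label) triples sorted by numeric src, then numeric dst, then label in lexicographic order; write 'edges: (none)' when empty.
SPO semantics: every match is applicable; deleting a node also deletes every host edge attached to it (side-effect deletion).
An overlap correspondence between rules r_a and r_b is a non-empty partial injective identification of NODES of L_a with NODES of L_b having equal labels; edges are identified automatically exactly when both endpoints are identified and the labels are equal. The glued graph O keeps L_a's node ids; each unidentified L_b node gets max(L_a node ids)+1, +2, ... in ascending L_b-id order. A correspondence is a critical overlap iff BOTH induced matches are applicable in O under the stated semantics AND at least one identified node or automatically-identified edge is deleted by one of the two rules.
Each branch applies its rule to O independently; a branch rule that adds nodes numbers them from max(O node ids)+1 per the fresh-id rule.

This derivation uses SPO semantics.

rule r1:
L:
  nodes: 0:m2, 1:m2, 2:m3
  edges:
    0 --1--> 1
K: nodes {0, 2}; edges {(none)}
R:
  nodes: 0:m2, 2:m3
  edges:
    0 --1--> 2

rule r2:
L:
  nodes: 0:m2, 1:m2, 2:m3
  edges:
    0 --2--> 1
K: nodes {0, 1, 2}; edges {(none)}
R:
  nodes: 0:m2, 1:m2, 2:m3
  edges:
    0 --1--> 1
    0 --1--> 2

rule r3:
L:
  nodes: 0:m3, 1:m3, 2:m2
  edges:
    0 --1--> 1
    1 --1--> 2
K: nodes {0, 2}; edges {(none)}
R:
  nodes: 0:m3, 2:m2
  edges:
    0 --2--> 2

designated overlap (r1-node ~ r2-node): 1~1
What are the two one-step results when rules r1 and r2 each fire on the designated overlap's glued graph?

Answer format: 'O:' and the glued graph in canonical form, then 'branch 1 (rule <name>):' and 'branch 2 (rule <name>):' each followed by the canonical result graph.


O:
nodes: 0:m2, 1:m2, 2:m3, 3:m2, 4:m3
edges: (0,1,1); (3,1,2)
branch 1 (rule r1):
nodes: 0:m2, 2:m3, 3:m2, 4:m3
edges: (0,2,1)
branch 2 (rule r2):
nodes: 0:m2, 1:m2, 2:m3, 3:m2, 4:m3
edges: (0,1,1); (3,1,1); (3,4,1)


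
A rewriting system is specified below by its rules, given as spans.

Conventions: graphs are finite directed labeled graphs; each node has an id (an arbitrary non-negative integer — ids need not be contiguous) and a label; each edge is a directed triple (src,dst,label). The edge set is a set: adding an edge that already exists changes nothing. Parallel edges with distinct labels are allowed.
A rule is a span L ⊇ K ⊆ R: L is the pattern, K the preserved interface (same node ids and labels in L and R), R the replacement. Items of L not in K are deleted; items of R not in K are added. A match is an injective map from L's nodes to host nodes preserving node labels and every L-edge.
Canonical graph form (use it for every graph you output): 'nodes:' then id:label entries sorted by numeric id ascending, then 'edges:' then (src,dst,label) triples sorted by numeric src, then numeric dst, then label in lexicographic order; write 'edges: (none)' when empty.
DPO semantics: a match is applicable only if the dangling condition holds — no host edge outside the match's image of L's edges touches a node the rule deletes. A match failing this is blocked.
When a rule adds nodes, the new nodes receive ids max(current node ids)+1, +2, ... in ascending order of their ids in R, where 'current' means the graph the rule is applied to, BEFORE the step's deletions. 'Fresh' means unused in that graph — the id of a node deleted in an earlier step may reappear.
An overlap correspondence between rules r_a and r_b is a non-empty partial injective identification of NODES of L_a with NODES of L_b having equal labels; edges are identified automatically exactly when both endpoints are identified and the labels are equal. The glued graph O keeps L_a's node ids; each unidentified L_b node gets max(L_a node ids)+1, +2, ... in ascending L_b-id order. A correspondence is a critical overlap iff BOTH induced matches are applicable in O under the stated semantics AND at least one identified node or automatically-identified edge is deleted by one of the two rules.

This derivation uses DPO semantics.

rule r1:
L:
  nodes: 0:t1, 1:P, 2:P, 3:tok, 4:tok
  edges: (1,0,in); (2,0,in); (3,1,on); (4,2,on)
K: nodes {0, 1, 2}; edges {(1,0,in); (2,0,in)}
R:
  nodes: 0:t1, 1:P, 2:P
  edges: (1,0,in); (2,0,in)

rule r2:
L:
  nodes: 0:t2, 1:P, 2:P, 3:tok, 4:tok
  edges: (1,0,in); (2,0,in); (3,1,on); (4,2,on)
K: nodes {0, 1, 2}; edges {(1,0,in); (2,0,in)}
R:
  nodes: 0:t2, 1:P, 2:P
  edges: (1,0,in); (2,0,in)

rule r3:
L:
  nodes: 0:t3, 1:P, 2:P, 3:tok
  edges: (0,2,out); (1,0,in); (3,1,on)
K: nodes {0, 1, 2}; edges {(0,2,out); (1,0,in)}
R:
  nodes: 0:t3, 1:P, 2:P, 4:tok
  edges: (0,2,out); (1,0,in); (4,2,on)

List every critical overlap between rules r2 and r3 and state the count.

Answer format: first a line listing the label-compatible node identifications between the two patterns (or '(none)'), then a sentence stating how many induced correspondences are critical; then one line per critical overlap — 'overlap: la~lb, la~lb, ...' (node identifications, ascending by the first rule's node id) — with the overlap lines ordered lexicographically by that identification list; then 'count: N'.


label-compatible node identifications between L(r2) and L(r3): 1~1, 1~2, 2~1, 2~2, 3~3, 4~3
4 of the induced correspondences are critical overlaps of r2 and r3.
overlap: 1~1, 2~2, 3~3
overlap: 1~1, 3~3
overlap: 1~2, 2~1, 4~3
overlap: 2~1, 4~3
count: 4


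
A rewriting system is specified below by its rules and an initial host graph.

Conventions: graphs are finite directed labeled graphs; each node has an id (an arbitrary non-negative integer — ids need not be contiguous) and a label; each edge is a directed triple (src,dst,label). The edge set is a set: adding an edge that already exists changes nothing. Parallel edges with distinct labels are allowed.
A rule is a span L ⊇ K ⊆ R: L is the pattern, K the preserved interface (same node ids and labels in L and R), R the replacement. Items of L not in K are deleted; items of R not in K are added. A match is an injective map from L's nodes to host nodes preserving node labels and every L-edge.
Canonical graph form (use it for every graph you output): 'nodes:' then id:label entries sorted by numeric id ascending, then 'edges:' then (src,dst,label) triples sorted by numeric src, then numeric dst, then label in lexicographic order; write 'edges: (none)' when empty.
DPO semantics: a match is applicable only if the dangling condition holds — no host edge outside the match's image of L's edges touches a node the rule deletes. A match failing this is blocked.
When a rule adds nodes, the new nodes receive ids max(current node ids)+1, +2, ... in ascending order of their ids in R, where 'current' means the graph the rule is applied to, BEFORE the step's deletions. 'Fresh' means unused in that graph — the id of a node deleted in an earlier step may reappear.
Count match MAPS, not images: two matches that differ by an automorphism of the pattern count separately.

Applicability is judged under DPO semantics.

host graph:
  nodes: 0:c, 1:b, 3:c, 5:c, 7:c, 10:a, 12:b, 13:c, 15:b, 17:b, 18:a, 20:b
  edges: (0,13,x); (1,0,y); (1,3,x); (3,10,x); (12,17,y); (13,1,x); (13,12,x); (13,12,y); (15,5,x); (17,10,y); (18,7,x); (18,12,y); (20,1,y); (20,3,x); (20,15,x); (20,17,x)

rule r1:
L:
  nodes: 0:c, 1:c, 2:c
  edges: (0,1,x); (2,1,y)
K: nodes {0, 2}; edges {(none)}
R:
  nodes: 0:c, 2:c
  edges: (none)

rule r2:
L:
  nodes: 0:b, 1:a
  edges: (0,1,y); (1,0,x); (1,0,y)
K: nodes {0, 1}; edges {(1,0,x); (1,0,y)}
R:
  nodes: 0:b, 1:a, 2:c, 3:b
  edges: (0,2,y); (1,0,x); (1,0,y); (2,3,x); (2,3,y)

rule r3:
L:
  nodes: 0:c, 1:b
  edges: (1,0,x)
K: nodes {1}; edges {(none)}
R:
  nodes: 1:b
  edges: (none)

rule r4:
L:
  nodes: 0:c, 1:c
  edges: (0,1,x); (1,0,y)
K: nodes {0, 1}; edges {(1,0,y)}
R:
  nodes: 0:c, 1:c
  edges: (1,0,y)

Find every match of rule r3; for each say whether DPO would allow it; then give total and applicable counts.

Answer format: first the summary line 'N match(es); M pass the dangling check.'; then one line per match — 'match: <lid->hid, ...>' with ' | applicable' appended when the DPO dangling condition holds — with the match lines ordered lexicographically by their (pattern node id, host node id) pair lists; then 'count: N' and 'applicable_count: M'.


3 match(es); 1 pass the dangling check.
match: 0->3, 1->1
match: 0->3, 1->20
match: 0->5, 1->15 | applicable
count: 3
applicable_count: 1


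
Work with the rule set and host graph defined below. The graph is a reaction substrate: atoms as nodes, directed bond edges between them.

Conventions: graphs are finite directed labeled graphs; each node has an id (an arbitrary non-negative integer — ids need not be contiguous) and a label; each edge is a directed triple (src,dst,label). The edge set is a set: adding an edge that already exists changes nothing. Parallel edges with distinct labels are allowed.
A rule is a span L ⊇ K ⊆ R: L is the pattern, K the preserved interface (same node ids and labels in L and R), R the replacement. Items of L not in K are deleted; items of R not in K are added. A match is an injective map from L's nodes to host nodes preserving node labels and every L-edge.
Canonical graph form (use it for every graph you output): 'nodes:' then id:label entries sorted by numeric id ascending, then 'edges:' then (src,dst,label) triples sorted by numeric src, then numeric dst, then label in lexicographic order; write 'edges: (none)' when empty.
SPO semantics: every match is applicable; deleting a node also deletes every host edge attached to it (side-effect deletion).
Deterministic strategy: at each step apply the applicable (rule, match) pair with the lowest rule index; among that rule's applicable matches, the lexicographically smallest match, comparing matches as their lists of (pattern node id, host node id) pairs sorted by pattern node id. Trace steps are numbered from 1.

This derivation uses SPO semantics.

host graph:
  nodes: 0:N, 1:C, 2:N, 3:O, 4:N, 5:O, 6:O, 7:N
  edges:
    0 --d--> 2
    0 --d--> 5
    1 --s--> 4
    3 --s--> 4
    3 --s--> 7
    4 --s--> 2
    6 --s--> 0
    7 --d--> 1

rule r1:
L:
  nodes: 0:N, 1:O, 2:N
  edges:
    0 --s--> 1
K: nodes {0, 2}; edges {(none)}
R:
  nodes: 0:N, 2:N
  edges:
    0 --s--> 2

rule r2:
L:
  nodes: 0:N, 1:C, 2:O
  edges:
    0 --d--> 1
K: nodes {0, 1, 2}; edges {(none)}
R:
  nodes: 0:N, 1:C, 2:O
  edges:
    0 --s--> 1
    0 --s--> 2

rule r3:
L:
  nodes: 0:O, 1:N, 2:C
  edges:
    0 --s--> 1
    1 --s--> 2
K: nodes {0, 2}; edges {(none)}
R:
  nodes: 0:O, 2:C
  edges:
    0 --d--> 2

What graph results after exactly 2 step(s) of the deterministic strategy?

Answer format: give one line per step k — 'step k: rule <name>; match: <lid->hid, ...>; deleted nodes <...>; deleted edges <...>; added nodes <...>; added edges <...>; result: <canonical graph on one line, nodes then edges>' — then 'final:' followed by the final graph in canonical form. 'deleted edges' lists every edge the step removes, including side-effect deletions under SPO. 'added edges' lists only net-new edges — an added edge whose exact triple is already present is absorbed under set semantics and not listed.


step 1: rule r2; match: 0->7, 1->1, 2->3; deleted nodes (none); deleted edges (7,1,d); added nodes (none); added edges (7,1,s); (7,3,s); result: nodes: 0:N, 1:C, 2:N, 3:O, 4:N, 5:O, 6:O, 7:N edges: (0,2,d); (0,5,d); (1,4,s); (3,4,s); (3,7,s); (4,2,s); (6,0,s); (7,1,s); (7,3,s)
step 2: rule r1; match: 0->7, 1->3, 2->0; deleted nodes 3; deleted edges (3,4,s); (3,7,s); (7,3,s); added nodes (none); added edges (7,0,s); result: nodes: 0:N, 1:C, 2:N, 4:N, 5:O, 6:O, 7:N edges: (0,2,d); (0,5,d); (1,4,s); (4,2,s); (6,0,s); (7,0,s); (7,1,s)
final:
nodes: 0:N, 1:C, 2:N, 4:N, 5:O, 6:O, 7:N
edges: (0,2,d); (0,5,d); (1,4,s); (4,2,s); (6,0,s); (7,0,s); (7,1,s)


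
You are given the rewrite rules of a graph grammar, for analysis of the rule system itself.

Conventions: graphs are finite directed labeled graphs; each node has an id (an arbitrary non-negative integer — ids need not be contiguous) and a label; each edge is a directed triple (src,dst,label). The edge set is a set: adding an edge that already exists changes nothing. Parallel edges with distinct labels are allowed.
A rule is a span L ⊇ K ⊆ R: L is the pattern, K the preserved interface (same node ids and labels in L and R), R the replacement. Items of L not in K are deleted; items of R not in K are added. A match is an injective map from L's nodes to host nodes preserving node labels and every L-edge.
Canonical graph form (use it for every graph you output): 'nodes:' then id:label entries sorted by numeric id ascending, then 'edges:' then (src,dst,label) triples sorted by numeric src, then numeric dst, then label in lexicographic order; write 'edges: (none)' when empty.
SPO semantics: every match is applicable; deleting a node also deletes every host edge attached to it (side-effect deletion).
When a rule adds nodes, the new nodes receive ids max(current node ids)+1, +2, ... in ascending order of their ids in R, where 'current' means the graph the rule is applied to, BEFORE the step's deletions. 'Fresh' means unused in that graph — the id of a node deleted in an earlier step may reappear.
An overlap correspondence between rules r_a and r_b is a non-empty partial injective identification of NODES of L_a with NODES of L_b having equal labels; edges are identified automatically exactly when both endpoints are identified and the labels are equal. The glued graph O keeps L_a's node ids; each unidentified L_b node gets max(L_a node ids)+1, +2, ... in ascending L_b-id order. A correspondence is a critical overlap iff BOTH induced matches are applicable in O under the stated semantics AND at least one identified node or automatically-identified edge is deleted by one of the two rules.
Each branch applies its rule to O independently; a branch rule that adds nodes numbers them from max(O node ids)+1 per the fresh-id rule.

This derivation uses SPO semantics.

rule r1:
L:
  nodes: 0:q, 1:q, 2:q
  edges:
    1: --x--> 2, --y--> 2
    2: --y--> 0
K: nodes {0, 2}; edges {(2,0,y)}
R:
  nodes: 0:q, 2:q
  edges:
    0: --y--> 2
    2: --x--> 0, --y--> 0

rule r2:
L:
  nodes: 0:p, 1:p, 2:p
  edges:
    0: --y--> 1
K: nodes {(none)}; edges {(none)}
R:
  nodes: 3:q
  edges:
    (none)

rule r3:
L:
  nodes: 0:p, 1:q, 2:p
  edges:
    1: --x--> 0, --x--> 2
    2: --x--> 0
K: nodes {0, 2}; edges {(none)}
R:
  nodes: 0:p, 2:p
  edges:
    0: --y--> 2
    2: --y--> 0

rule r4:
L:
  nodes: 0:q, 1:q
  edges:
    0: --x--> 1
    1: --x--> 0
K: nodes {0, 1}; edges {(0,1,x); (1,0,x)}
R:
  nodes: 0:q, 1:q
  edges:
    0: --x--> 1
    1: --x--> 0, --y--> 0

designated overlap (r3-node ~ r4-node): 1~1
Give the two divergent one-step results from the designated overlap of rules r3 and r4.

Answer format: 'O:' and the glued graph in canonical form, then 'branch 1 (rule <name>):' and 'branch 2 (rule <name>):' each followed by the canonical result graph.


O:
nodes: 0:p, 1:q, 2:p, 3:q
edges: (1,0,x); (1,2,x); (1,3,x); (2,0,x); (3,1,x)
branch 1 (rule r3):
nodes: 0:p, 2:p, 3:q
edges: (0,2,y); (2,0,y)
branch 2 (rule r4):
nodes: 0:p, 1:q, 2:p, 3:q
edges: (1,0,x); (1,2,x); (1,3,x); (1,3,y); (2,0,x); (3,1,x)


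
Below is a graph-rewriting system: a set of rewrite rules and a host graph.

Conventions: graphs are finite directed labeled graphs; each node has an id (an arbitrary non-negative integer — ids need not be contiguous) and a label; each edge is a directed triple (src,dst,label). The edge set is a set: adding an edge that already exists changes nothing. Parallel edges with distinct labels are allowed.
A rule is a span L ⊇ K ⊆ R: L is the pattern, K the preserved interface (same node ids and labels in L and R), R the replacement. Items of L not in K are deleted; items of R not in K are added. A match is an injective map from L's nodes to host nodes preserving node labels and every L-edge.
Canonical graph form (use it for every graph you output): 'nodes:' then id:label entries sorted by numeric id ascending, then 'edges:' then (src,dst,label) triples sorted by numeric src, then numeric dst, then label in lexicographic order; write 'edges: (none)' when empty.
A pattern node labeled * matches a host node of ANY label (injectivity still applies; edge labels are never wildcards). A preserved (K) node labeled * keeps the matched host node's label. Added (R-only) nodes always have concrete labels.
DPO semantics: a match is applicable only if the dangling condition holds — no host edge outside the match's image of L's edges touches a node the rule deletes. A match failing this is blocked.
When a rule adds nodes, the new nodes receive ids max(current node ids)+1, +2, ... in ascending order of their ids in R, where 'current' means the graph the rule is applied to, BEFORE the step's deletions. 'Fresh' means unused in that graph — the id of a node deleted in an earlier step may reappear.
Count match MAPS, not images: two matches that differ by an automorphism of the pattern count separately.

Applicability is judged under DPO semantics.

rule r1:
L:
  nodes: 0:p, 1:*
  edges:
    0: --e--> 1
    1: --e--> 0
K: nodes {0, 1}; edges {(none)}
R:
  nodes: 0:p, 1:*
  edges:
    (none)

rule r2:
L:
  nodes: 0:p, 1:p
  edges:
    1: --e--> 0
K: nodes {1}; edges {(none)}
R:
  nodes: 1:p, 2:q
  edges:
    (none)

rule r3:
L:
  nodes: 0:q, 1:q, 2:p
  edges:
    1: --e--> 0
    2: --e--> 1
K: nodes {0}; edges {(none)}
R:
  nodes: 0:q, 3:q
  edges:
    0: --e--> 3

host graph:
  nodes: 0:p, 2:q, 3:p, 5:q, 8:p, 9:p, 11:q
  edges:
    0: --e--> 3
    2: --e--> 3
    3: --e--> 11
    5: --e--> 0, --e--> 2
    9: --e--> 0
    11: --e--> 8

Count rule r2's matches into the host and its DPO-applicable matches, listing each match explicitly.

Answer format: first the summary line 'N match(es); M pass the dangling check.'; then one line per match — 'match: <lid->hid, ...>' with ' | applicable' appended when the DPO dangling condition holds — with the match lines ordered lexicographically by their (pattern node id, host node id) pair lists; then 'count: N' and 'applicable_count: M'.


2 match(es); 0 pass the dangling check.
match: 0->0, 1->9
match: 0->3, 1->0
count: 2
applicable_count: 0


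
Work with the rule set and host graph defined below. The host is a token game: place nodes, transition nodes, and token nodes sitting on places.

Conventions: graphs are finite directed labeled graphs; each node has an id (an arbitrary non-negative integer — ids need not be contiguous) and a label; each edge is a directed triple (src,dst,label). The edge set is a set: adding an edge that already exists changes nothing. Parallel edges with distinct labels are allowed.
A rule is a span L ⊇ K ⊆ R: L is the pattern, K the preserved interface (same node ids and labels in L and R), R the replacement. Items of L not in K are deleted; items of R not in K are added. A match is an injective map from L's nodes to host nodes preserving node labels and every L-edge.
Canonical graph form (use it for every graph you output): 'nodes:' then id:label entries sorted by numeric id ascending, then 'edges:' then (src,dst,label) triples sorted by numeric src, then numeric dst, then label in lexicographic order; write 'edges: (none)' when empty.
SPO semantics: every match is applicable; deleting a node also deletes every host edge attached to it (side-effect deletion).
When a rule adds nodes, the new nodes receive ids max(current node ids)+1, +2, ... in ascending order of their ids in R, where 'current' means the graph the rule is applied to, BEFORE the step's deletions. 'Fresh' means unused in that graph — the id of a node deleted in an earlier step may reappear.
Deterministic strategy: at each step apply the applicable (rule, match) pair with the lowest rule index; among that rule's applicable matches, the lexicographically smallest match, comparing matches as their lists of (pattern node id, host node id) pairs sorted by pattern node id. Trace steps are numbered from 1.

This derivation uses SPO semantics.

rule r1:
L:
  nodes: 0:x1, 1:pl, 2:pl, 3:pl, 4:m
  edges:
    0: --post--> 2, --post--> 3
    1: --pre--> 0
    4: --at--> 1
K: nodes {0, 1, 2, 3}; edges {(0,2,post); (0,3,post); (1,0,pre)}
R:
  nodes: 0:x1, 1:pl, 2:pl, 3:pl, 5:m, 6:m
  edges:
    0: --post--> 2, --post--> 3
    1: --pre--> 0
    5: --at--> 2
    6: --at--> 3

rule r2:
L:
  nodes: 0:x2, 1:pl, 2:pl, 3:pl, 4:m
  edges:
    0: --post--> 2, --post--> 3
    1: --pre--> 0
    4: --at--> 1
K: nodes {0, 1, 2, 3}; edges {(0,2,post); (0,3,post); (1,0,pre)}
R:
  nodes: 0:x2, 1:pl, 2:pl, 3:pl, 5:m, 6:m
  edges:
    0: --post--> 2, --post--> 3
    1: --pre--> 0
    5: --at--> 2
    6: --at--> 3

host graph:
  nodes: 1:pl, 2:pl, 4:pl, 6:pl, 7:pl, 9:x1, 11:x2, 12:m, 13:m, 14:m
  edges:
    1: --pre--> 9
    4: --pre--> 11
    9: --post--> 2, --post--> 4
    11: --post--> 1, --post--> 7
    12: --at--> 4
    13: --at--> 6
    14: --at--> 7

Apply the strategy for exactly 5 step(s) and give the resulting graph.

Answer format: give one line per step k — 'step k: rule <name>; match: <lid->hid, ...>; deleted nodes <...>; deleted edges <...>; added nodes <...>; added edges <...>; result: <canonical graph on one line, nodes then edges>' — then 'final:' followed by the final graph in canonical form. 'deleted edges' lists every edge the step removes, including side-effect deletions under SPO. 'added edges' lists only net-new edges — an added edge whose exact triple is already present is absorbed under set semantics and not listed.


step 1: rule r2; match: 0->11, 1->4, 2->1, 3->7, 4->12; deleted nodes 12; deleted edges (12,4,at); added nodes 15, 16; added edges (15,1,at); (16,7,at); result: nodes: 1:pl, 2:pl, 4:pl, 6:pl, 7:pl, 9:x1, 11:x2, 13:m, 14:m, 15:m, 16:m edges: (1,9,pre); (4,11,pre); (9,2,post); (9,4,post); (11,1,post); (11,7,post); (13,6,at); (14,7,at); (15,1,at); (16,7,at)
step 2: rule r1; match: 0->9, 1->1, 2->2, 3->4, 4->15; deleted nodes 15; deleted edges (15,1,at); added nodes 17, 18; added edges (17,2,at); (18,4,at); result: nodes: 1:pl, 2:pl, 4:pl, 6:pl, 7:pl, 9:x1, 11:x2, 13:m, 14:m, 16:m, 17:m, 18:m edges: (1,9,pre); (4,11,pre); (9,2,post); (9,4,post); (11,1,post); (11,7,post); (13,6,at); (14,7,at); (16,7,at); (17,2,at); (18,4,at)
step 3: rule r2; match: 0->11, 1->4, 2->1, 3->7, 4->18; deleted nodes 18; deleted edges (18,4,at); added nodes 19, 20; added edges (19,1,at); (20,7,at); result: nodes: 1:pl, 2:pl, 4:pl, 6:pl, 7:pl, 9:x1, 11:x2, 13:m, 14:m, 16:m, 17:m, 19:m, 20:m edges: (1,9,pre); (4,11,pre); (9,2,post); (9,4,post); (11,1,post); (11,7,post); (13,6,at); (14,7,at); (16,7,at); (17,2,at); (19,1,at); (20,7,at)
step 4: rule r1; match: 0->9, 1->1, 2->2, 3->4, 4->19; deleted nodes 19; deleted edges (19,1,at); added nodes 21, 22; added edges (21,2,at); (22,4,at); result: nodes: 1:pl, 2:pl, 4:pl, 6:pl, 7:pl, 9:x1, 11:x2, 13:m, 14:m, 16:m, 17:m, 20:m, 21:m, 22:m edges: (1,9,pre); (4,11,pre); (9,2,post); (9,4,post); (11,1,post); (11,7,post); (13,6,at); (14,7,at); (16,7,at); (17,2,at); (20,7,at); (21,2,at); (22,4,at)
step 5: rule r2; match: 0->11, 1->4, 2->1, 3->7, 4->22; deleted nodes 22; deleted edges (22,4,at); added nodes 23, 24; added edges (23,1,at); (24,7,at); result: nodes: 1:pl, 2:pl, 4:pl, 6:pl, 7:pl, 9:x1, 11:x2, 13:m, 14:m, 16:m, 17:m, 20:m, 21:m, 23:m, 24:m edges: (1,9,pre); (4,11,pre); (9,2,post); (9,4,post); (11,1,post); (11,7,post); (13,6,at); (14,7,at); (16,7,at); (17,2,at); (20,7,at); (21,2,at); (23,1,at); (24,7,at)
final:
nodes: 1:pl, 2:pl, 4:pl, 6:pl, 7:pl, 9:x1, 11:x2, 13:m, 14:m, 16:m, 17:m, 20:m, 21:m, 23:m, 24:m
edges: (1,9,pre); (4,11,pre); (9,2,post); (9,4,post); (11,1,post); (11,7,post); (13,6,at); (14,7,at); (16,7,at); (17,2,at); (20,7,at); (21,2,at); (23,1,at); (24,7,at)


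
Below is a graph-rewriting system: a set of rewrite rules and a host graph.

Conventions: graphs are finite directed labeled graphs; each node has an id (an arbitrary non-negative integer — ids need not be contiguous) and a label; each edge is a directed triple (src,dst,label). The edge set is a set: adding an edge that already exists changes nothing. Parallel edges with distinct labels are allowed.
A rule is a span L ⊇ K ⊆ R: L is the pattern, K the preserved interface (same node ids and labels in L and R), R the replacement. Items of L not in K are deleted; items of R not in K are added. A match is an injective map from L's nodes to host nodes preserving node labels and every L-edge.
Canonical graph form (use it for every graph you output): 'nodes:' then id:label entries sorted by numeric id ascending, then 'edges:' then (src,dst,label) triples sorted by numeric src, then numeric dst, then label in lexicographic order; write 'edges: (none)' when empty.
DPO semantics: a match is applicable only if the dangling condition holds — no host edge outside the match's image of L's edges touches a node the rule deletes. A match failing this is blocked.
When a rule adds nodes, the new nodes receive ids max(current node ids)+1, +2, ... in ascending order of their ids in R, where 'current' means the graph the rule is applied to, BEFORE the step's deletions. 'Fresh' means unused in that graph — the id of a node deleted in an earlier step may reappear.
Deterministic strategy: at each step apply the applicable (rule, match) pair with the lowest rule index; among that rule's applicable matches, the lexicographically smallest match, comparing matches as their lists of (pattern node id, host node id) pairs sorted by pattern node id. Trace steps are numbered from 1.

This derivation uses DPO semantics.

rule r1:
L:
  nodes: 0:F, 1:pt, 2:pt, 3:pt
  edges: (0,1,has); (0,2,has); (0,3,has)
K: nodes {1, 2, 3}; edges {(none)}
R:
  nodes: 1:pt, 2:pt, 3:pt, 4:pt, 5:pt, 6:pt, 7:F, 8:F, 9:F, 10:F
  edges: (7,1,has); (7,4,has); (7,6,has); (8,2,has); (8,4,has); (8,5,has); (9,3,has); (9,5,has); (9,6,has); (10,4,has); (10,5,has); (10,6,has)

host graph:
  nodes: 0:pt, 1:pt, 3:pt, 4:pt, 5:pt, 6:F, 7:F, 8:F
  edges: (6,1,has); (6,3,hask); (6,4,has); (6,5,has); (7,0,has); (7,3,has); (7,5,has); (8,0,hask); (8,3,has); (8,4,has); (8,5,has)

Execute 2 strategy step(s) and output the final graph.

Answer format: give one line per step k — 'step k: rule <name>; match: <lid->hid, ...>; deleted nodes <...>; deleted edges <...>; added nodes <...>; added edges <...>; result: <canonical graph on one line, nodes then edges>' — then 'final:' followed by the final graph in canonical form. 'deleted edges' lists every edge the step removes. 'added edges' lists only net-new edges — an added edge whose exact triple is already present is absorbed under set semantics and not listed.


step 1: rule r1; match: 0->7, 1->0, 2->3, 3->5; deleted nodes 7; deleted edges (7,0,has); (7,3,has); (7,5,has); added nodes 9, 10, 11, 12, 13, 14, 15; added edges (12,0,has); (12,9,has); (12,11,has); (13,3,has); (13,9,has); (13,10,has); (14,5,has); (14,10,has); (14,11,has); (15,9,has); (15,10,has); (15,11,has); result: nodes: 0:pt, 1:pt, 3:pt, 4:pt, 5:pt, 6:F, 8:F, 9:pt, 10:pt, 11:pt, 12:F, 13:F, 14:F, 15:F edges: (6,1,has); (6,3,hask); (6,4,has); (6,5,has); (8,0,hask); (8,3,has); (8,4,has); (8,5,has); (12,0,has); (12,9,has); (12,11,has); (13,3,has); (13,9,has); (13,10,has); (14,5,has); (14,10,has); (14,11,has); (15,9,has); (15,10,has); (15,11,has)
step 2: rule r1; match: 0->12, 1->0, 2->9, 3->11; deleted nodes 12; deleted edges (12,0,has); (12,9,has); (12,11,has); added nodes 16, 17, 18, 19, 20, 21, 22; added edges (19,0,has); (19,16,has); (19,18,has); (20,9,has); (20,16,has); (20,17,has); (21,11,has); (21,17,has); (21,18,has); (22,16,has); (22,17,has); (22,18,has); result: nodes: 0:pt, 1:pt, 3:pt, 4:pt, 5:pt, 6:F, 8:F, 9:pt, 10:pt, 11:pt, 13:F, 14:F, 15:F, 16:pt, 17:pt, 18:pt, 19:F, 20:F, 21:F, 22:F edges: (6,1,has); (6,3,hask); (6,4,has); (6,5,has); (8,0,hask); (8,3,has); (8,4,has); (8,5,has); (13,3,has); (13,9,has); (13,10,has); (14,5,has); (14,10,has); (14,11,has); (15,9,has); (15,10,has); (15,11,has); (19,0,has); (19,16,has); (19,18,has); (20,9,has); (20,16,has); (20,17,has); (21,11,has); (21,17,has); (21,18,has); (22,16,has); (22,17,has); (22,18,has)
final:
nodes: 0:pt, 1:pt, 3:pt, 4:pt, 5:pt, 6:F, 8:F, 9:pt, 10:pt, 11:pt, 13:F, 14:F, 15:F, 16:pt, 17:pt, 18:pt, 19:F, 20:F, 21:F, 22:F
edges: (6,1,has); (6,3,hask); (6,4,has); (6,5,has); (8,0,hask); (8,3,has); (8,4,has); (8,5,has); (13,3,has); (13,9,has); (13,10,has); (14,5,has); (14,10,has); (14,11,has); (15,9,has); (15,10,has); (15,11,has); (19,0,has); (19,16,has); (19,18,has); (20,9,has); (20,16,has); (20,17,has); (21,11,has); (21,17,has); (21,18,has); (22,16,has); (22,17,has); (22,18,has)


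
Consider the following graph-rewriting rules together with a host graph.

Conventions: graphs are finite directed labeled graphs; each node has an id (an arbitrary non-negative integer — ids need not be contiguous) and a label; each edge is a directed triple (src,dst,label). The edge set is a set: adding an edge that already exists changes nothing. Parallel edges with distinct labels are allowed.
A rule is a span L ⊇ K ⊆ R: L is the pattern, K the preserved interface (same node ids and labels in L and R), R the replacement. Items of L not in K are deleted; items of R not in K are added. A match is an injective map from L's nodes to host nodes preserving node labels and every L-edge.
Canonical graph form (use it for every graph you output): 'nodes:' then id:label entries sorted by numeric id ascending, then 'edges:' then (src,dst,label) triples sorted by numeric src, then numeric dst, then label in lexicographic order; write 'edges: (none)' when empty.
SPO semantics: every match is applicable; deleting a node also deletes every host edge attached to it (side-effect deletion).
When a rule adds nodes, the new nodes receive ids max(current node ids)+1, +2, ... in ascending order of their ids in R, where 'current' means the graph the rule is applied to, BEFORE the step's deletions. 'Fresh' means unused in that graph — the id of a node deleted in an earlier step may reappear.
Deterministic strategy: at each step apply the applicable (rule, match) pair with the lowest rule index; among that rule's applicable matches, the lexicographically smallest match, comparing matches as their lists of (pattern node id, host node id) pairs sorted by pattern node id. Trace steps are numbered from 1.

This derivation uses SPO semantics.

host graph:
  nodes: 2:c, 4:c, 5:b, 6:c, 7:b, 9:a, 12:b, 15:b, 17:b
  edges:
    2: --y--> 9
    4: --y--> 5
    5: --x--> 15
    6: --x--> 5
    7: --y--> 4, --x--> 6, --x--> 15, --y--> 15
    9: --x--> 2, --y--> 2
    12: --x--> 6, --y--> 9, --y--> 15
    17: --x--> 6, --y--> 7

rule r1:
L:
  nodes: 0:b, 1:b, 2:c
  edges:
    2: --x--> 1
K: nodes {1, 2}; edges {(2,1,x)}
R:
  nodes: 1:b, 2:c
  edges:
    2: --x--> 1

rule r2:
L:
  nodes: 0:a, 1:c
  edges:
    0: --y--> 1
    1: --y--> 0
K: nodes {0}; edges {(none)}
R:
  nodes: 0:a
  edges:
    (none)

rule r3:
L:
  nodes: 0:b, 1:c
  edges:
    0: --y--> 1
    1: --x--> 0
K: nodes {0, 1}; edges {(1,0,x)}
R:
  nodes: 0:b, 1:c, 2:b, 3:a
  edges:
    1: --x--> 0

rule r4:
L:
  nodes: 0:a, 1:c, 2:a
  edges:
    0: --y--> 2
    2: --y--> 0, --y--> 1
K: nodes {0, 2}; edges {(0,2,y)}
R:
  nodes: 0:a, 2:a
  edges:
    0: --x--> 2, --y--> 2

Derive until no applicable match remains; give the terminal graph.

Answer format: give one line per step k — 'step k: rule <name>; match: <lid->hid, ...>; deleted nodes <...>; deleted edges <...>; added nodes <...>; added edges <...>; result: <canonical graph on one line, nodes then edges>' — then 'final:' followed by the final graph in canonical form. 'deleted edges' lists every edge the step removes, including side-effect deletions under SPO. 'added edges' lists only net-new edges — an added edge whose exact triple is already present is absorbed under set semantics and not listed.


step 1: rule r1; match: 0->7, 1->5, 2->6; deleted nodes 7; deleted edges (7,4,y); (7,6,x); (7,15,x); (7,15,y); (17,7,y); added nodes (none); added edges (none); result: nodes: 2:c, 4:c, 5:b, 6:c, 9:a, 12:b, 15:b, 17:b edges: (2,9,y); (4,5,y); (5,15,x); (6,5,x); (9,2,x); (9,2,y); (12,6,x); (12,9,y); (12,15,y); (17,6,x)
step 2: rule r1; match: 0->12, 1->5, 2->6; deleted nodes 12; deleted edges (12,6,x); (12,9,y); (12,15,y); added nodes (none); added edges (none); result: nodes: 2:c, 4:c, 5:b, 6:c, 9:a, 15:b, 17:b edges: (2,9,y); (4,5,y); (5,15,x); (6,5,x); (9,2,x); (9,2,y); (17,6,x)
step 3: rule r1; match: 0->15, 1->5, 2->6; deleted nodes 15; deleted edges (5,15,x); added nodes (none); added edges (none); result: nodes: 2:c, 4:c, 5:b, 6:c, 9:a, 17:b edges: (2,9,y); (4,5,y); (6,5,x); (9,2,x); (9,2,y); (17,6,x)
step 4: rule r1; match: 0->17, 1->5, 2->6; deleted nodes 17; deleted edges (17,6,x); added nodes (none); added edges (none); result: nodes: 2:c, 4:c, 5:b, 6:c, 9:a edges: (2,9,y); (4,5,y); (6,5,x); (9,2,x); (9,2,y)
step 5: rule r2; match: 0->9, 1->2; deleted nodes 2; deleted edges (2,9,y); (9,2,x); (9,2,y); added nodes (none); added edges (none); result: nodes: 4:c, 5:b, 6:c, 9:a edges: (4,5,y); (6,5,x)
final:
nodes: 4:c, 5:b, 6:c, 9:a
edges: (4,5,y); (6,5,x)
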